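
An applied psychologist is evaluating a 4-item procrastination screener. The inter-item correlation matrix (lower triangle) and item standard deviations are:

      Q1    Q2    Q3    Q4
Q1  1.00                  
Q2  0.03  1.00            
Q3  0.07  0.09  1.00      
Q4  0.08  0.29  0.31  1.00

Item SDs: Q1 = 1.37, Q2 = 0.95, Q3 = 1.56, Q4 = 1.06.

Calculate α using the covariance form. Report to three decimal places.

α = 0.376

Σσ²ᵢ = 1.37² + 0.95² + 1.56² + 1.06² = 6.3366
Covariances σ_ij = r_ij · s_i · s_j:
  σ(Q1,Q2) = 0.03 × 1.37 × 0.95 = 0.0390
  σ(Q1,Q3) = 0.07 × 1.37 × 1.56 = 0.1496
  σ(Q1,Q4) = 0.08 × 1.37 × 1.06 = 0.1162
  σ(Q2,Q3) = 0.09 × 0.95 × 1.56 = 0.1334
  σ(Q2,Q4) = 0.29 × 0.95 × 1.06 = 0.2920
  σ(Q3,Q4) = 0.31 × 1.56 × 1.06 = 0.5126
σ²_T = Σσ²ᵢ + 2·Σσ_ij = 6.3366 + 2 × 1.2428 = 8.8222
α = (4/3)·(1 − 6.3366/8.8222) = 0.376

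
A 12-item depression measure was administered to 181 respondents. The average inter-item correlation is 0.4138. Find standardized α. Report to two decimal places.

α = 0.89

Standardized α = k·r̄ / (1 + (k−1)·r̄) = 12 × 0.4138 / (1 + 11 × 0.4138)
  = 4.9656 / 5.5518 = 0.89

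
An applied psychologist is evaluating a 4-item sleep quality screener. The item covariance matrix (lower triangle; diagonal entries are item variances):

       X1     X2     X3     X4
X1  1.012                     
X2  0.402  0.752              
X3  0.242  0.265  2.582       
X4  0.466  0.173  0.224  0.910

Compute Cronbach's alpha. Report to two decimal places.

Σσᵢ² = 1.012 + 0.752 + 2.582 + 0.910 = 5.256
Sum of off-diagonal covariances = 1.772
total variance = 5.256 + 2 × 1.772 = 8.800
α = (k/(k−1))·(1 − Σσᵢ²/total variance) = (4/3)·(1 − 5.256/8.800) = 0.54

Cronbach's alpha = 0.54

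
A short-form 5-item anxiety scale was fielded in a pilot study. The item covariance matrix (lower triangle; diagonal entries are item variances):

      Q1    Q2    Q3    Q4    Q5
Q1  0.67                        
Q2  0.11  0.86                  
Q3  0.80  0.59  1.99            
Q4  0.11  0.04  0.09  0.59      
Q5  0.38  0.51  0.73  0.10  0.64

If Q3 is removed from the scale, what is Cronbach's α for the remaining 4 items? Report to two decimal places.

Remaining items: Q1, Q2, Q4, Q5 (k = 4).
Σσᵢ² = 0.67 + 0.86 + 0.59 + 0.64 = 2.76
total variance = 2.76 + 2 × 1.25 = 5.26
α (item deleted) = (4/3)·(1 − 2.76/5.26) = 0.63

α = 0.63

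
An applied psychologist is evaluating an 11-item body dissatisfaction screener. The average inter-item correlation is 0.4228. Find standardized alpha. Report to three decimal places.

Standardized α = k·r̄ / (1 + (k−1)·r̄) = 11 × 0.4228 / (1 + 10 × 0.4228)
  = 4.6508 / 5.2280 = 0.890

standardized alpha = 0.890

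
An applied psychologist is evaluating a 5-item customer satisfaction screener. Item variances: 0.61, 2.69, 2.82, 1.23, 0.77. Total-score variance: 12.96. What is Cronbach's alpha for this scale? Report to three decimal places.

ΣVar(i) = 0.61 + 2.69 + 2.82 + 1.23 + 0.77 = 8.12
α = (k/(k−1))·(1 − ΣVar(i)/Var(T)) = (5/4)·(1 − 8.12/12.96) = 0.467

α = 0.467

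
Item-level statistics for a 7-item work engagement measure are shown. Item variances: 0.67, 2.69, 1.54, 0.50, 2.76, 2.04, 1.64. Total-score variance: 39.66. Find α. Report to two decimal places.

α = 0.82

Σσ²ᵢ = 0.67 + 2.69 + 1.54 + 0.50 + 2.76 + 2.04 + 1.64 = 11.84
α = (k/(k−1))·(1 − Σσ²ᵢ/σ²_T) = (7/6)·(1 − 11.84/39.66) = 0.82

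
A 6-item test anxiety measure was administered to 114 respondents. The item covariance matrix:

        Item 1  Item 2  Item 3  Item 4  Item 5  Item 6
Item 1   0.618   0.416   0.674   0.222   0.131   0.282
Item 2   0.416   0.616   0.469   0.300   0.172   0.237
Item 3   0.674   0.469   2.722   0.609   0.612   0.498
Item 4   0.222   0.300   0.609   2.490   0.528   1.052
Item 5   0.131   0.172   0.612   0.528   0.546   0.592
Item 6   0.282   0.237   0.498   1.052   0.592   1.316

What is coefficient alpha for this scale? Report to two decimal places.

ΣVar(i) = 0.618 + 0.616 + 2.722 + 2.490 + 0.546 + 1.316 = 8.308
Sum of off-diagonal covariances = 6.794
σ²_T = 8.308 + 2 × 6.794 = 21.896
α = (k/(k−1))·(1 − ΣVar(i)/σ²_T) = (6/5)·(1 − 8.308/21.896) = 0.74

coefficient alpha = 0.74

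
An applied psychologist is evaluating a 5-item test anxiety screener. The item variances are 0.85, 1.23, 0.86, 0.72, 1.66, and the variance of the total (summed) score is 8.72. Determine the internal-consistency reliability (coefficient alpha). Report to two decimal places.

sum of item variances = 0.85 + 1.23 + 0.86 + 0.72 + 1.66 = 5.32
α = (k/(k−1))·(1 − sum of item variances/total variance) = (5/4)·(1 − 5.32/8.72) = 0.49

α = 0.49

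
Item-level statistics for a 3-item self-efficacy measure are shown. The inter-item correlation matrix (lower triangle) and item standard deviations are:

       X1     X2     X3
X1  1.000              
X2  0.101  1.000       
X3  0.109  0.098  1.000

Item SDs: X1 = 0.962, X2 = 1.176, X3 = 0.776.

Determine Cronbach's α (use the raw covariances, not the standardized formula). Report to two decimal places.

α = 0.25

Σσ²ᵢ = 0.962² + 1.176² + 0.776² = 2.9106
Covariances σ_ij = r_ij · s_i · s_j:
  σ(X1,X2) = 0.101 × 0.962 × 1.176 = 0.1143
  σ(X1,X3) = 0.109 × 0.962 × 0.776 = 0.0814
  σ(X2,X3) = 0.098 × 1.176 × 0.776 = 0.0894
σ²_T = Σσ²ᵢ + 2·Σσ_ij = 2.9106 + 2 × 0.2851 = 3.4808
α = (3/2)·(1 − 2.9106/3.4808) = 0.25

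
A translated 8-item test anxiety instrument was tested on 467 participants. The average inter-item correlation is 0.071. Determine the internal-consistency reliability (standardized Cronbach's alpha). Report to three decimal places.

Standardized α = k·r̄ / (1 + (k−1)·r̄) = 8 × 0.071 / (1 + 7 × 0.071)
  = 0.5680 / 1.4970 = 0.379

standardized Cronbach's alpha = 0.379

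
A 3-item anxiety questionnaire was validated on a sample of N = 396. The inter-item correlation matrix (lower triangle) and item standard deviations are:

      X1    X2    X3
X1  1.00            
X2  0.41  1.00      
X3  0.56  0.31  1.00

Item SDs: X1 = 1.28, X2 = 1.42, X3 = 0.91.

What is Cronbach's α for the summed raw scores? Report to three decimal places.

Cronbach's α = 0.668

Σσ²ᵢ = 1.28² + 1.42² + 0.91² = 4.4829
Covariances σ_ij = r_ij · s_i · s_j:
  σ(X1,X2) = 0.41 × 1.28 × 1.42 = 0.7452
  σ(X1,X3) = 0.56 × 1.28 × 0.91 = 0.6523
  σ(X2,X3) = 0.31 × 1.42 × 0.91 = 0.4006
σ²_T = Σσ²ᵢ + 2·Σσ_ij = 4.4829 + 2 × 1.7981 = 8.0791
α = (3/2)·(1 − 4.4829/8.0791) = 0.668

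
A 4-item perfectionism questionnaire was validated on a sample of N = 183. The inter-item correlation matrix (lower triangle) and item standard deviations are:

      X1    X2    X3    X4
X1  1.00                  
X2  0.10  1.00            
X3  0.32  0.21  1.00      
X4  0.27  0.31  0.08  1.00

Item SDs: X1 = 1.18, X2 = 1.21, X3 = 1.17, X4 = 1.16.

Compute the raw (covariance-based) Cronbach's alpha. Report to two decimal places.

α = 0.52

Σσ²ᵢ = 1.18² + 1.21² + 1.17² + 1.16² = 5.5710
Covariances σ_ij = r_ij · s_i · s_j:
  σ(X1,X2) = 0.10 × 1.18 × 1.21 = 0.1428
  σ(X1,X3) = 0.32 × 1.18 × 1.17 = 0.4418
  σ(X1,X4) = 0.27 × 1.18 × 1.16 = 0.3696
  σ(X2,X3) = 0.21 × 1.21 × 1.17 = 0.2973
  σ(X2,X4) = 0.31 × 1.21 × 1.16 = 0.4351
  σ(X3,X4) = 0.08 × 1.17 × 1.16 = 0.1086
σ²_T = Σσ²ᵢ + 2·Σσ_ij = 5.5710 + 2 × 1.7952 = 9.1614
α = (4/3)·(1 − 5.5710/9.1614) = 0.52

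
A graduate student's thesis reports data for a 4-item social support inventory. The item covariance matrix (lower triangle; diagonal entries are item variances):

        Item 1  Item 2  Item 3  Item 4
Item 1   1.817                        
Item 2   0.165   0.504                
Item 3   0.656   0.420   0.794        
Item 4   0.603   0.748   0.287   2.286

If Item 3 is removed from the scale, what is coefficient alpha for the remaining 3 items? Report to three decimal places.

Remaining items: Item 1, Item 2, Item 4 (k = 3).
ΣVar(i) = 1.817 + 0.504 + 2.286 = 4.607
total variance = 4.607 + 2 × 1.516 = 7.639
α (item deleted) = (3/2)·(1 − 4.607/7.639) = 0.595

α = 0.595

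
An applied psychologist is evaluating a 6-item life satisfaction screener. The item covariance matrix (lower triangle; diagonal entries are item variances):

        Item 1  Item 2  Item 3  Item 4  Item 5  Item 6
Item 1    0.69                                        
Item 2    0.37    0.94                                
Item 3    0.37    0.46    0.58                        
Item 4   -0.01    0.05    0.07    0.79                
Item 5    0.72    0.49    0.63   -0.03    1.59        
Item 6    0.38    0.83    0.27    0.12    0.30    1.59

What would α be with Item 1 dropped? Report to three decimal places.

α = 0.672

Remaining items: Item 2, Item 3, Item 4, Item 5, Item 6 (k = 5).
Σσ²ᵢ = 0.94 + 0.58 + 0.79 + 1.59 + 1.59 = 5.49
σ²_total = 5.49 + 2 × 3.19 = 11.87
α (item deleted) = (5/4)·(1 − 5.49/11.87) = 0.672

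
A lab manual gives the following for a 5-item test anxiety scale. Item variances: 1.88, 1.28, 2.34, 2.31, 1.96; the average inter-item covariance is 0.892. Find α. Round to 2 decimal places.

ΣVar(i) = 1.88 + 1.28 + 2.34 + 2.31 + 1.96 = 9.77
Sum of the 10 distinct covariances = 10 × 0.892 = 8.920
Var(T) = ΣVar(i) + 2·Σcov = 9.77 + 2 × 8.920 = 27.610
α = (5/4)·(1 − 9.77/27.610) = 0.81

α = 0.81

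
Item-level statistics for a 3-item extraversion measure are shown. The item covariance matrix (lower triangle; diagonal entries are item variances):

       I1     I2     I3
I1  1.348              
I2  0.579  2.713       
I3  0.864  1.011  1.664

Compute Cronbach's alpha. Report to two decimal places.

α = 0.69

ΣVar(i) = 1.348 + 2.713 + 1.664 = 5.725
Σ_{i<j} σ_ij = 2.454
total variance = 5.725 + 2 × 2.454 = 10.633
α = (k/(k−1))·(1 − ΣVar(i)/total variance) = (3/2)·(1 − 5.725/10.633) = 0.69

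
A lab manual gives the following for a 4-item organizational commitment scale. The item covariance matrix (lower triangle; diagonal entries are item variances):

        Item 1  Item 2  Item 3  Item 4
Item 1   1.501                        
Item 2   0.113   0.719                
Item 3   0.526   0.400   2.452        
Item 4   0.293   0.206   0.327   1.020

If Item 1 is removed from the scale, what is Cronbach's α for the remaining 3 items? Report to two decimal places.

Remaining items: Item 2, Item 3, Item 4 (k = 3).
Σσ²ᵢ = 0.719 + 2.452 + 1.020 = 4.191
σ²_T = 4.191 + 2 × 0.933 = 6.057
α (item deleted) = (3/2)·(1 − 4.191/6.057) = 0.46

α = 0.46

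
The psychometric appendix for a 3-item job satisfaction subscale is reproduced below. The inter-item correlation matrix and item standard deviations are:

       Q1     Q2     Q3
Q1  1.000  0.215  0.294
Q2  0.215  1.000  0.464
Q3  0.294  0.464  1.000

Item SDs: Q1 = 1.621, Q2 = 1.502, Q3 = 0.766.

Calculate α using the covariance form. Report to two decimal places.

Σσ²ᵢ = 1.621² + 1.502² + 0.766² = 5.4704
Covariances σ_ij = r_ij · s_i · s_j:
  σ(Q1,Q2) = 0.215 × 1.621 × 1.502 = 0.5235
  σ(Q1,Q3) = 0.294 × 1.621 × 0.766 = 0.3651
  σ(Q2,Q3) = 0.464 × 1.502 × 0.766 = 0.5338
σ²_T = Σσ²ᵢ + 2·Σσ_ij = 5.4704 + 2 × 1.4224 = 8.3152
α = (3/2)·(1 − 5.4704/8.3152) = 0.51

α = 0.51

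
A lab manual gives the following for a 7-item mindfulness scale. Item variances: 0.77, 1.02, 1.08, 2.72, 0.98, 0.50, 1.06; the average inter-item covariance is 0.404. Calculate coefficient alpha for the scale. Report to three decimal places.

sum of item variances = 0.77 + 1.02 + 1.08 + 2.72 + 0.98 + 0.50 + 1.06 = 8.13
Sum of the 21 distinct covariances = 21 × 0.404 = 8.484
total variance = sum of item variances + 2·Σcov = 8.13 + 2 × 8.484 = 25.098
α = (7/6)·(1 − 8.13/25.098) = 0.789

coefficient alpha = 0.789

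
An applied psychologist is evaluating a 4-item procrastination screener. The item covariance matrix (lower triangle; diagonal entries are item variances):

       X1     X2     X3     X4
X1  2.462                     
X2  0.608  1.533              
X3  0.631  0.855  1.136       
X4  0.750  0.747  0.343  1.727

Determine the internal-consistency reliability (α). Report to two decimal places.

α = 0.71

Σσᵢ² = 2.462 + 1.533 + 1.136 + 1.727 = 6.858
Σ_{i<j} σ_ij = 3.934
total variance = 6.858 + 2 × 3.934 = 14.726
α = (k/(k−1))·(1 − Σσᵢ²/total variance) = (4/3)·(1 − 6.858/14.726) = 0.71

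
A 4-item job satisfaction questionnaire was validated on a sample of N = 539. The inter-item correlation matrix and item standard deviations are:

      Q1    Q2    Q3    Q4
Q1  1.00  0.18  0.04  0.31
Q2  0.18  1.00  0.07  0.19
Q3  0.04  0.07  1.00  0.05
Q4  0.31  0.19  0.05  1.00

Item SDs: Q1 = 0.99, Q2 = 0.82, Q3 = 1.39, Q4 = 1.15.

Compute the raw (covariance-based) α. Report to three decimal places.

Σσ²ᵢ = 0.99² + 0.82² + 1.39² + 1.15² = 4.9071
Covariances σ_ij = r_ij · s_i · s_j:
  σ(Q1,Q2) = 0.18 × 0.99 × 0.82 = 0.1461
  σ(Q1,Q3) = 0.04 × 0.99 × 1.39 = 0.0550
  σ(Q1,Q4) = 0.31 × 0.99 × 1.15 = 0.3529
  σ(Q2,Q3) = 0.07 × 0.82 × 1.39 = 0.0798
  σ(Q2,Q4) = 0.19 × 0.82 × 1.15 = 0.1792
  σ(Q3,Q4) = 0.05 × 1.39 × 1.15 = 0.0799
σ²_T = Σσ²ᵢ + 2·Σσ_ij = 4.9071 + 2 × 0.8929 = 6.6929
α = (4/3)·(1 − 4.9071/6.6929) = 0.356

α = 0.356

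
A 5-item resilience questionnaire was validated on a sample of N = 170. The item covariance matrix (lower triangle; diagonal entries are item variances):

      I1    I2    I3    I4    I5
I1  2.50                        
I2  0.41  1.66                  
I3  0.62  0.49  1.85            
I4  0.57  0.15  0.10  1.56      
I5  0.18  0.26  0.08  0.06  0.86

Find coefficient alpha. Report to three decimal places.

Σσ²ᵢ = 2.50 + 1.66 + 1.85 + 1.56 + 0.86 = 8.43
Sum of off-diagonal covariances = 2.92
Var(T) = 8.43 + 2 × 2.92 = 14.27
α = (k/(k−1))·(1 − Σσ²ᵢ/Var(T)) = (5/4)·(1 − 8.43/14.27) = 0.512

α = 0.512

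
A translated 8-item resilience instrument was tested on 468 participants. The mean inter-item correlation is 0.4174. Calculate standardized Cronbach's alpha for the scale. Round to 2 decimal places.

Standardized α = k·r̄ / (1 + (k−1)·r̄) = 8 × 0.4174 / (1 + 7 × 0.4174)
  = 3.3392 / 3.9218 = 0.85

standardized Cronbach's alpha = 0.85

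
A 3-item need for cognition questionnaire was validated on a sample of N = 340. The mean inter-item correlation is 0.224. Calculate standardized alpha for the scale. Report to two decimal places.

Standardized α = k·r̄ / (1 + (k−1)·r̄) = 3 × 0.224 / (1 + 2 × 0.224)
  = 0.6720 / 1.4480 = 0.46

α = 0.46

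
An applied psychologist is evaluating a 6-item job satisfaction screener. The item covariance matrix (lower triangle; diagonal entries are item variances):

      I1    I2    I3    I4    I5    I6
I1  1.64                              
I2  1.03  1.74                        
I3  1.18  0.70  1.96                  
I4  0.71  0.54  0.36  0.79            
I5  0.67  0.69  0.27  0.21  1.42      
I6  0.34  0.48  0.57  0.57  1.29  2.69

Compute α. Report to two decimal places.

α = 0.78

sum of item variances = 1.64 + 1.74 + 1.96 + 0.79 + 1.42 + 2.69 = 10.24
Σ_{i<j} σ_ij = 9.61
total variance = 10.24 + 2 × 9.61 = 29.46
α = (k/(k−1))·(1 − sum of item variances/total variance) = (6/5)·(1 − 10.24/29.46) = 0.78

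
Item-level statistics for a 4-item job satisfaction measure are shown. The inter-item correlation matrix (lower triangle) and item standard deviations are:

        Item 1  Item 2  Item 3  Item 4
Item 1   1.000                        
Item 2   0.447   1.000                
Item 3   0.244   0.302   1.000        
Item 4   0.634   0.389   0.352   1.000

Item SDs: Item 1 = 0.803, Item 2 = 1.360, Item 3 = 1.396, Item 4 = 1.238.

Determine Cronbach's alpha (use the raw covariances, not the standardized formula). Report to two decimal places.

Cronbach's alpha = 0.69

Σσ²ᵢ = 0.803² + 1.360² + 1.396² + 1.238² = 5.9759
Covariances σ_ij = r_ij · s_i · s_j:
  σ(Item 1,Item 2) = 0.447 × 0.803 × 1.360 = 0.4882
  σ(Item 1,Item 3) = 0.244 × 0.803 × 1.396 = 0.2735
  σ(Item 1,Item 4) = 0.634 × 0.803 × 1.238 = 0.6303
  σ(Item 2,Item 3) = 0.302 × 1.360 × 1.396 = 0.5734
  σ(Item 2,Item 4) = 0.389 × 1.360 × 1.238 = 0.6550
  σ(Item 3,Item 4) = 0.352 × 1.396 × 1.238 = 0.6083
σ²_T = Σσ²ᵢ + 2·Σσ_ij = 5.9759 + 2 × 3.2287 = 12.4333
α = (4/3)·(1 − 5.9759/12.4333) = 0.69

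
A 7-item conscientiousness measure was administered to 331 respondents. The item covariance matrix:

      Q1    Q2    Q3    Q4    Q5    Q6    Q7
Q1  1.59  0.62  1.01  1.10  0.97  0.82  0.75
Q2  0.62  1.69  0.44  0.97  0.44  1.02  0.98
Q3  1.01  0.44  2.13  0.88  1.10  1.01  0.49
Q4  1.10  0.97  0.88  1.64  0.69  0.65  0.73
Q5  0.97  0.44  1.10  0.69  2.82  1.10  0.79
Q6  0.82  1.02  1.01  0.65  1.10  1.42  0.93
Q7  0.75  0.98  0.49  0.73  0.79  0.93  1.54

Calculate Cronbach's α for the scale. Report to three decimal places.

Σσ²ᵢ = 1.59 + 1.69 + 2.13 + 1.64 + 2.82 + 1.42 + 1.54 = 12.83
Σ_{i<j} σ_ij = 17.49
total variance = 12.83 + 2 × 17.49 = 47.81
α = (k/(k−1))·(1 − Σσ²ᵢ/total variance) = (7/6)·(1 − 12.83/47.81) = 0.854

α = 0.854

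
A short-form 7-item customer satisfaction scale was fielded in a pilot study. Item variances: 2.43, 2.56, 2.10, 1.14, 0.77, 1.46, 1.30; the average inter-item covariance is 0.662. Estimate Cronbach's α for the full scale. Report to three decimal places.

α = 0.820

ΣVar(i) = 2.43 + 2.56 + 2.10 + 1.14 + 0.77 + 1.46 + 1.30 = 11.76
Sum of the 21 distinct covariances = 21 × 0.662 = 13.902
Var(T) = ΣVar(i) + 2·Σcov = 11.76 + 2 × 13.902 = 39.564
α = (7/6)·(1 − 11.76/39.564) = 0.820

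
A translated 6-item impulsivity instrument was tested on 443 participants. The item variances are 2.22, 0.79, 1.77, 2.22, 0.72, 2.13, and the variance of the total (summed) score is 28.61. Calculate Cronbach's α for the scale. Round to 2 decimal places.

α = 0.79

ΣVar(i) = 2.22 + 0.79 + 1.77 + 2.22 + 0.72 + 2.13 = 9.85
α = (k/(k−1))·(1 − ΣVar(i)/σ²_T) = (6/5)·(1 − 9.85/28.61) = 0.79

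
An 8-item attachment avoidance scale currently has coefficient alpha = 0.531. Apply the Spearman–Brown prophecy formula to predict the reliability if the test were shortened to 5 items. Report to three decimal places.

predicted reliability = 0.414

Length factor m = 5/8 = 0.6250
α' = m·α / (1 − (1−m)·α)
   = 5/8 × 0.531 / (1 − (1 − 5/8) × 0.531)
   = 0.3319 / 0.8009 = 0.414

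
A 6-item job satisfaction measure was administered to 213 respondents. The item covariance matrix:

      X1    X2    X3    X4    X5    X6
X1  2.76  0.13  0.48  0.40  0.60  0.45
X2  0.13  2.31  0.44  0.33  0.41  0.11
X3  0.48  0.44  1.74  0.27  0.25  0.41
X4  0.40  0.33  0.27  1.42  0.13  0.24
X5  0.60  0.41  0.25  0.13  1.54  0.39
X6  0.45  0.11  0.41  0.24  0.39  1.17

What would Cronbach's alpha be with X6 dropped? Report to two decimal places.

α = 0.52

Remaining items: X1, X2, X3, X4, X5 (k = 5).
sum of item variances = 2.76 + 2.31 + 1.74 + 1.42 + 1.54 = 9.77
σ²_T = 9.77 + 2 × 3.44 = 16.65
α (item deleted) = (5/4)·(1 − 9.77/16.65) = 0.52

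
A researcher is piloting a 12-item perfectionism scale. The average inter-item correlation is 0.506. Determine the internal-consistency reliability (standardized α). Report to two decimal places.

standardized α = 0.92

Standardized α = k·r̄ / (1 + (k−1)·r̄) = 12 × 0.506 / (1 + 11 × 0.506)
  = 6.0720 / 6.5660 = 0.92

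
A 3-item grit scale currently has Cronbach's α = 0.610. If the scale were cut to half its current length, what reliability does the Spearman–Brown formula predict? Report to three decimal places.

Length factor m = 1/2
α' = m·α / (1 − (1−m)·α)
   = 1/2 × 0.610 / (1 − (1 − 1/2) × 0.610)
   = 0.3050 / 0.6950 = 0.439

predicted reliability = 0.439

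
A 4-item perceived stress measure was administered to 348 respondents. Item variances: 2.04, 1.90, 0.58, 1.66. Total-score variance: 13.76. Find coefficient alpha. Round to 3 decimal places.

coefficient alpha = 0.734

sum of item variances = 2.04 + 1.90 + 0.58 + 1.66 = 6.18
α = (k/(k−1))·(1 − sum of item variances/total variance) = (4/3)·(1 − 6.18/13.76) = 0.734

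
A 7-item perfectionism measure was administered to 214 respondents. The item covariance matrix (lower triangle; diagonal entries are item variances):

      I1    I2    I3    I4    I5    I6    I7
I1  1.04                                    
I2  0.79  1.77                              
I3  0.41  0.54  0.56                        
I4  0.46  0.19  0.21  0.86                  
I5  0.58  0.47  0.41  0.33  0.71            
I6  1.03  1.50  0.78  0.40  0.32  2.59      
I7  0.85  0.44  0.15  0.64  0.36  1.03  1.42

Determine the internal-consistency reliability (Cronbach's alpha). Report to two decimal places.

Cronbach's alpha = 0.85

ΣVar(i) = 1.04 + 1.77 + 0.56 + 0.86 + 0.71 + 2.59 + 1.42 = 8.95
Σ_{i<j} σ_ij = 11.89
σ²_total = 8.95 + 2 × 11.89 = 32.73
α = (k/(k−1))·(1 − ΣVar(i)/σ²_total) = (7/6)·(1 − 8.95/32.73) = 0.85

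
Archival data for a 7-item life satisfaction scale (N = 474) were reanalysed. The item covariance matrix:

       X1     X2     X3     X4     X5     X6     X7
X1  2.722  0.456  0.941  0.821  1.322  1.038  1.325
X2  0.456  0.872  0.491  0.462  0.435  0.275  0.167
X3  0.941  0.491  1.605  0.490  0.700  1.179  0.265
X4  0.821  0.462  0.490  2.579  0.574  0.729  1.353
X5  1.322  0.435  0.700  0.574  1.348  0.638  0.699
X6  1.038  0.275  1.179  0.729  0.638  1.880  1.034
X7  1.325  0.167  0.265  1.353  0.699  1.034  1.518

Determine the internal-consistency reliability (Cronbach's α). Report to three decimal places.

Σσ²ᵢ = 2.722 + 0.872 + 1.605 + 2.579 + 1.348 + 1.880 + 1.518 = 12.524
Sum of the distinct covariances = 15.394
σ²_total = 12.524 + 2 × 15.394 = 43.312
α = (k/(k−1))·(1 − Σσ²ᵢ/σ²_total) = (7/6)·(1 − 12.524/43.312) = 0.829

Cronbach's α = 0.829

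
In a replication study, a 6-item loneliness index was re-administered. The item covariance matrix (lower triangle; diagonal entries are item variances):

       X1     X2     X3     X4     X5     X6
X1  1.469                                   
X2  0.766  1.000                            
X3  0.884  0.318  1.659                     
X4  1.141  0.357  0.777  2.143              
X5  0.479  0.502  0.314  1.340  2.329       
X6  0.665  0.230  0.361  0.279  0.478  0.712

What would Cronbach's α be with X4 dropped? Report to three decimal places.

Remaining items: X1, X2, X3, X5, X6 (k = 5).
sum of item variances = 1.469 + 1.000 + 1.659 + 2.329 + 0.712 = 7.169
Var(T) = 7.169 + 2 × 4.997 = 17.163
α (item deleted) = (5/4)·(1 − 7.169/17.163) = 0.728

Cronbach's α = 0.728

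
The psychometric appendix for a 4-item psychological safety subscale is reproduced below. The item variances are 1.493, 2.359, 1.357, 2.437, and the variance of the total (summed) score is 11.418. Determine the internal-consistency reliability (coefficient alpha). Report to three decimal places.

Σσ²ᵢ = 1.493 + 2.359 + 1.357 + 2.437 = 7.646
α = (k/(k−1))·(1 − Σσ²ᵢ/total variance) = (4/3)·(1 − 7.646/11.418) = 0.440

coefficient alpha = 0.440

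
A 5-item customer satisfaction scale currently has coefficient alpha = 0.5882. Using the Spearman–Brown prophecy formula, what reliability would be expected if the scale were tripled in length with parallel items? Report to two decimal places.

Length factor m = 3
α' = m·α / (1 + (m−1)·α)
   = 3 × 0.5882 / (1 + (3 − 1) × 0.5882)
   = 1.7646 / 2.1764 = 0.81

predicted reliability = 0.81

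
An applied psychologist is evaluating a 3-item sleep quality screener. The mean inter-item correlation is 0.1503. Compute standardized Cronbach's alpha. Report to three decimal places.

Standardized α = k·r̄ / (1 + (k−1)·r̄) = 3 × 0.1503 / (1 + 2 × 0.1503)
  = 0.4509 / 1.3006 = 0.347

α = 0.347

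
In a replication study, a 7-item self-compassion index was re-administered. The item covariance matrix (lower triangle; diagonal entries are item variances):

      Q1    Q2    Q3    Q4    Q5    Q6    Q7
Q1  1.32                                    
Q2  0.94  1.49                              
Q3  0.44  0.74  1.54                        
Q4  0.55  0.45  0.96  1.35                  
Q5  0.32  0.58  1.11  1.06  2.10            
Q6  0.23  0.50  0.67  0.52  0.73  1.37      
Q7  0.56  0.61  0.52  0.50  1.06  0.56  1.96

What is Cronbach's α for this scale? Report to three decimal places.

Σσᵢ² = 1.32 + 1.49 + 1.54 + 1.35 + 2.10 + 1.37 + 1.96 = 11.13
Σ_{i<j} σ_ij = 13.61
total variance = 11.13 + 2 × 13.61 = 38.35
α = (k/(k−1))·(1 − Σσᵢ²/total variance) = (7/6)·(1 − 11.13/38.35) = 0.828

α = 0.828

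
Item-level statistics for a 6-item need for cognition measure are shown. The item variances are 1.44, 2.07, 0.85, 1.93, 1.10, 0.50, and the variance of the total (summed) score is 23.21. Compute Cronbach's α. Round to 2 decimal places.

Σσᵢ² = 1.44 + 2.07 + 0.85 + 1.93 + 1.10 + 0.50 = 7.89
α = (k/(k−1))·(1 − Σσᵢ²/σ²_total) = (6/5)·(1 − 7.89/23.21) = 0.79

α = 0.79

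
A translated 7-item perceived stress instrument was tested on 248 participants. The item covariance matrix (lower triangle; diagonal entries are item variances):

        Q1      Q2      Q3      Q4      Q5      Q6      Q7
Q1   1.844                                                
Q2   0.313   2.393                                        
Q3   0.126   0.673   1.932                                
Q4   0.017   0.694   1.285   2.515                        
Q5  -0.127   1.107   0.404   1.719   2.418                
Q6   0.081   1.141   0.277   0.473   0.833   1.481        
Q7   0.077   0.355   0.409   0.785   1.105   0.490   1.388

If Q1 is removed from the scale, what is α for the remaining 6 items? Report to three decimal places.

Remaining items: Q2, Q3, Q4, Q5, Q6, Q7 (k = 6).
ΣVar(i) = 2.393 + 1.932 + 2.515 + 2.418 + 1.481 + 1.388 = 12.127
σ²_T = 12.127 + 2 × 11.750 = 35.627
α (item deleted) = (6/5)·(1 − 12.127/35.627) = 0.792

α = 0.792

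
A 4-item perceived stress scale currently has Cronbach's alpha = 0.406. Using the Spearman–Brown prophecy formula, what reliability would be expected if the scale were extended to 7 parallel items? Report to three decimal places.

Length factor m = 7/4 = 1.7500
α' = m·α / (1 + (m−1)·α)
   = 7/4 × 0.406 / (1 + (7/4 − 1) × 0.406)
   = 0.7105 / 1.3045 = 0.545

predicted reliability = 0.545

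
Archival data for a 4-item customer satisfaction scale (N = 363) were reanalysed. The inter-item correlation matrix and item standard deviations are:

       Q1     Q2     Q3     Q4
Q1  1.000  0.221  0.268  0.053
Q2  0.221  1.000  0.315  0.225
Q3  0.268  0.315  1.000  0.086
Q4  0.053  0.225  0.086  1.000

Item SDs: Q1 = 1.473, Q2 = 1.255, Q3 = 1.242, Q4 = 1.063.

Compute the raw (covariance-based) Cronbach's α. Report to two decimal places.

Cronbach's α = 0.49

Σσ²ᵢ = 1.473² + 1.255² + 1.242² + 1.063² = 6.4173
Covariances σ_ij = r_ij · s_i · s_j:
  σ(Q1,Q2) = 0.221 × 1.473 × 1.255 = 0.4085
  σ(Q1,Q3) = 0.268 × 1.473 × 1.242 = 0.4903
  σ(Q1,Q4) = 0.053 × 1.473 × 1.063 = 0.0830
  σ(Q2,Q3) = 0.315 × 1.255 × 1.242 = 0.4910
  σ(Q2,Q4) = 0.225 × 1.255 × 1.063 = 0.3002
  σ(Q3,Q4) = 0.086 × 1.242 × 1.063 = 0.1135
σ²_T = Σσ²ᵢ + 2·Σσ_ij = 6.4173 + 2 × 1.8865 = 10.1903
α = (4/3)·(1 − 6.4173/10.1903) = 0.49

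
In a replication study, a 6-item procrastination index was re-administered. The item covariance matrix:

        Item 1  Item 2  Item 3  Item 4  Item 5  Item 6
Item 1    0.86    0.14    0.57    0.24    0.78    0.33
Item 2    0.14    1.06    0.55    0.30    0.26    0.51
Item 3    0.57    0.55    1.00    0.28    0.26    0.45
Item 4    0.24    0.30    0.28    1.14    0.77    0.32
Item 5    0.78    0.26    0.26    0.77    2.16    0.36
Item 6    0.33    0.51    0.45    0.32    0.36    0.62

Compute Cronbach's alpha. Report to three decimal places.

sum of item variances = 0.86 + 1.06 + 1.00 + 1.14 + 2.16 + 0.62 = 6.84
Σ_{i<j} σ_ij = 6.12
Var(T) = 6.84 + 2 × 6.12 = 19.08
α = (k/(k−1))·(1 − sum of item variances/Var(T)) = (6/5)·(1 − 6.84/19.08) = 0.770

α = 0.770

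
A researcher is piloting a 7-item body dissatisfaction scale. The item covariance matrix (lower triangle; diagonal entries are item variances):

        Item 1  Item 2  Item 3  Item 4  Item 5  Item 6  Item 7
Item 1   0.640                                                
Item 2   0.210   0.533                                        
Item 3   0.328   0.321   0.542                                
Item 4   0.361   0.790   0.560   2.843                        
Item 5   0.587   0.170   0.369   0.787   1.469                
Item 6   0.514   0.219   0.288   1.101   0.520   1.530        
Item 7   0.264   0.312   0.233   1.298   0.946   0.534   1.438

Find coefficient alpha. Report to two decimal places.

coefficient alpha = 0.82

ΣVar(i) = 0.640 + 0.533 + 0.542 + 2.843 + 1.469 + 1.530 + 1.438 = 8.995
Sum of off-diagonal covariances = 10.712
total variance = 8.995 + 2 × 10.712 = 30.419
α = (k/(k−1))·(1 − ΣVar(i)/total variance) = (7/6)·(1 − 8.995/30.419) = 0.82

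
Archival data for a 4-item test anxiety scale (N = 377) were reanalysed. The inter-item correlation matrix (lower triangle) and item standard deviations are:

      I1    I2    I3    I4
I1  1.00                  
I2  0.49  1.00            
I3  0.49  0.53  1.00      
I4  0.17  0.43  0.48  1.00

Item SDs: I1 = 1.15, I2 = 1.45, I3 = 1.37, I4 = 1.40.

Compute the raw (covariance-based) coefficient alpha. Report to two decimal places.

coefficient alpha = 0.75

Σσ²ᵢ = 1.15² + 1.45² + 1.37² + 1.40² = 7.2619
Covariances σ_ij = r_ij · s_i · s_j:
  σ(I1,I2) = 0.49 × 1.15 × 1.45 = 0.8171
  σ(I1,I3) = 0.49 × 1.15 × 1.37 = 0.7720
  σ(I1,I4) = 0.17 × 1.15 × 1.40 = 0.2737
  σ(I2,I3) = 0.53 × 1.45 × 1.37 = 1.0528
  σ(I2,I4) = 0.43 × 1.45 × 1.40 = 0.8729
  σ(I3,I4) = 0.48 × 1.37 × 1.40 = 0.9206
σ²_T = Σσ²ᵢ + 2·Σσ_ij = 7.2619 + 2 × 4.7091 = 16.6801
α = (4/3)·(1 − 7.2619/16.6801) = 0.75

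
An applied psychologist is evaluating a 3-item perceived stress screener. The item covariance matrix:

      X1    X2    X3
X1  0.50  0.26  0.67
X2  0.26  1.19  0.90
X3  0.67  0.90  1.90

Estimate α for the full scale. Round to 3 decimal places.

Σσ²ᵢ = 0.50 + 1.19 + 1.90 = 3.59
Σ_{i<j} σ_ij = 1.83
total variance = 3.59 + 2 × 1.83 = 7.25
α = (k/(k−1))·(1 − Σσ²ᵢ/total variance) = (3/2)·(1 − 3.59/7.25) = 0.757

α = 0.757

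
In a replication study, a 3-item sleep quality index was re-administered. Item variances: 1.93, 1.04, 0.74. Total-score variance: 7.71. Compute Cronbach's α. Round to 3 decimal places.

sum of item variances = 1.93 + 1.04 + 0.74 = 3.71
α = (k/(k−1))·(1 − sum of item variances/σ²_total) = (3/2)·(1 − 3.71/7.71) = 0.778

Cronbach's α = 0.778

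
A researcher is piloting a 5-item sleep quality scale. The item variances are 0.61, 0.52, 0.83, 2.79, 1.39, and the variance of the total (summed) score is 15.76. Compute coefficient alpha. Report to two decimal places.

Σσᵢ² = 0.61 + 0.52 + 0.83 + 2.79 + 1.39 = 6.14
α = (k/(k−1))·(1 − Σσᵢ²/Var(T)) = (5/4)·(1 − 6.14/15.76) = 0.76

coefficient alpha = 0.76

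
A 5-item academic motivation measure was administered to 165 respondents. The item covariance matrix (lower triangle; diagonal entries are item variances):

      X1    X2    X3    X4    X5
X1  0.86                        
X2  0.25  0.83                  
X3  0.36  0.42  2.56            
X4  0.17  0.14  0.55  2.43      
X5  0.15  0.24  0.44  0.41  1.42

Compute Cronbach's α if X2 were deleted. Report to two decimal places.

Cronbach's α = 0.49

Remaining items: X1, X3, X4, X5 (k = 4).
Σσ²ᵢ = 0.86 + 2.56 + 2.43 + 1.42 = 7.27
σ²_T = 7.27 + 2 × 2.08 = 11.43
α (item deleted) = (4/3)·(1 − 7.27/11.43) = 0.49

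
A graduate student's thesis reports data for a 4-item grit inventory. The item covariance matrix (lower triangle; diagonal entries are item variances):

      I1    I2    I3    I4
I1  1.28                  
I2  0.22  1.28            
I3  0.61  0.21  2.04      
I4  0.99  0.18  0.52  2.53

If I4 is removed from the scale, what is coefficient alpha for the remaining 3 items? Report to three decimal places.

Remaining items: I1, I2, I3 (k = 3).
Σσ²ᵢ = 1.28 + 1.28 + 2.04 = 4.60
total variance = 4.60 + 2 × 1.04 = 6.68
α (item deleted) = (3/2)·(1 − 4.60/6.68) = 0.467

coefficient alpha = 0.467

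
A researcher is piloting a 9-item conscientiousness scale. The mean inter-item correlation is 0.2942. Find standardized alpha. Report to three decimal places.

standardized alpha = 0.790

Standardized α = k·r̄ / (1 + (k−1)·r̄) = 9 × 0.2942 / (1 + 8 × 0.2942)
  = 2.6478 / 3.3536 = 0.790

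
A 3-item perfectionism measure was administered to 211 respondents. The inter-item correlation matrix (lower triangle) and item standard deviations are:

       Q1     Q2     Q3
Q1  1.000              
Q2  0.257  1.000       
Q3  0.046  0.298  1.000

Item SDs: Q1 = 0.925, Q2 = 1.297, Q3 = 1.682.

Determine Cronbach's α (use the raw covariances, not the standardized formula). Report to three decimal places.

Cronbach's α = 0.416

Σσ²ᵢ = 0.925² + 1.297² + 1.682² = 5.3670
Covariances σ_ij = r_ij · s_i · s_j:
  σ(Q1,Q2) = 0.257 × 0.925 × 1.297 = 0.3083
  σ(Q1,Q3) = 0.046 × 0.925 × 1.682 = 0.0716
  σ(Q2,Q3) = 0.298 × 1.297 × 1.682 = 0.6501
σ²_T = Σσ²ᵢ + 2·Σσ_ij = 5.3670 + 2 × 1.0300 = 7.4270
α = (3/2)·(1 − 5.3670/7.4270) = 0.416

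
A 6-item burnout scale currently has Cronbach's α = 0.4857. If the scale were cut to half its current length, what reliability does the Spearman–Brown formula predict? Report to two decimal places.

Length factor m = 1/2
α' = m·α / (1 − (1−m)·α)
   = 1/2 × 0.4857 / (1 − (1 − 1/2) × 0.4857)
   = 0.2429 / 0.7571 = 0.32

predicted reliability = 0.32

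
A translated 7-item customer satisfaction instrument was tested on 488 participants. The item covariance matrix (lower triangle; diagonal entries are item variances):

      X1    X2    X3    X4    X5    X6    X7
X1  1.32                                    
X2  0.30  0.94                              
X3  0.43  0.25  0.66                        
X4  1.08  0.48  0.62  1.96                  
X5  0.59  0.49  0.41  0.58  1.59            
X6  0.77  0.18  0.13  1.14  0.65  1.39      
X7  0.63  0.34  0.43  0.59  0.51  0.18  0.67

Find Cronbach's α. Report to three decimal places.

Cronbach's α = 0.836

sum of item variances = 1.32 + 0.94 + 0.66 + 1.96 + 1.59 + 1.39 + 0.67 = 8.53
Sum of the distinct covariances = 10.78
Var(T) = 8.53 + 2 × 10.78 = 30.09
α = (k/(k−1))·(1 − sum of item variances/Var(T)) = (7/6)·(1 − 8.53/30.09) = 0.836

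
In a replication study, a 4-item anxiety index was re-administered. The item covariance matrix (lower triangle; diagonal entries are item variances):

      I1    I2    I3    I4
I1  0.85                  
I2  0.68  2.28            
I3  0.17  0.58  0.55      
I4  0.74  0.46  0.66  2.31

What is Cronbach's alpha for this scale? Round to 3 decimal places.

Cronbach's alpha = 0.698

Σσ²ᵢ = 0.85 + 2.28 + 0.55 + 2.31 = 5.99
Σ_{i<j} σ_ij = 3.29
Var(T) = 5.99 + 2 × 3.29 = 12.57
α = (k/(k−1))·(1 − Σσ²ᵢ/Var(T)) = (4/3)·(1 − 5.99/12.57) = 0.698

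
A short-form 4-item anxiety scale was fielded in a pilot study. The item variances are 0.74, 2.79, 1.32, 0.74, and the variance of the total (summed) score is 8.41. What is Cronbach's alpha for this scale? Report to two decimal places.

Σσᵢ² = 0.74 + 2.79 + 1.32 + 0.74 = 5.59
α = (k/(k−1))·(1 − Σσᵢ²/σ²_total) = (4/3)·(1 − 5.59/8.41) = 0.45

Cronbach's alpha = 0.45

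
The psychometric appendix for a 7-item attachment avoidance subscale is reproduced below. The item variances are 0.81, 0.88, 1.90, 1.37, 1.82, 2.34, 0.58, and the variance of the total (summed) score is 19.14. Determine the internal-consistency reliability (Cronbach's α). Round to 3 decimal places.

α = 0.575

sum of item variances = 0.81 + 0.88 + 1.90 + 1.37 + 1.82 + 2.34 + 0.58 = 9.70
α = (k/(k−1))·(1 − sum of item variances/total variance) = (7/6)·(1 − 9.70/19.14) = 0.575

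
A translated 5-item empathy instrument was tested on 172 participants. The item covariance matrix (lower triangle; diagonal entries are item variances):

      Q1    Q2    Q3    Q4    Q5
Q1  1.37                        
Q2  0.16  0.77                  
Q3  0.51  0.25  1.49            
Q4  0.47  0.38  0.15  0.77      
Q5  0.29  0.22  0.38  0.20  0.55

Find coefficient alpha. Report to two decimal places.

Σσᵢ² = 1.37 + 0.77 + 1.49 + 0.77 + 0.55 = 4.95
Σ_{i<j} σ_ij = 3.01
Var(T) = 4.95 + 2 × 3.01 = 10.97
α = (k/(k−1))·(1 − Σσᵢ²/Var(T)) = (5/4)·(1 − 4.95/10.97) = 0.69

coefficient alpha = 0.69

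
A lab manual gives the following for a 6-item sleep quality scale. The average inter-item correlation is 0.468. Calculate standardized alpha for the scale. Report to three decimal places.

α = 0.841

Standardized α = k·r̄ / (1 + (k−1)·r̄) = 6 × 0.468 / (1 + 5 × 0.468)
  = 2.8080 / 3.3400 = 0.841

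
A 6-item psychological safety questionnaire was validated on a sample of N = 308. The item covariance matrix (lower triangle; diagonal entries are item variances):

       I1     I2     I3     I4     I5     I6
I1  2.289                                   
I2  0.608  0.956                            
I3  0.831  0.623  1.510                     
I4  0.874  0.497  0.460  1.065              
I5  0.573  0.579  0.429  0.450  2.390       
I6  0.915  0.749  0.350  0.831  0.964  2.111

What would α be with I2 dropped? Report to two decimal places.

Remaining items: I1, I3, I4, I5, I6 (k = 5).
Σσᵢ² = 2.289 + 1.510 + 1.065 + 2.390 + 2.111 = 9.365
total variance = 9.365 + 2 × 6.677 = 22.719
α (item deleted) = (5/4)·(1 − 9.365/22.719) = 0.73

α = 0.73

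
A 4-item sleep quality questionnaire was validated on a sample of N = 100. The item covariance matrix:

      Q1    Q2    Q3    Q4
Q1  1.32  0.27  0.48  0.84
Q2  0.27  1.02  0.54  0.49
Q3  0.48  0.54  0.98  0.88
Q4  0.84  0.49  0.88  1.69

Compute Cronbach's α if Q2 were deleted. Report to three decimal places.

Remaining items: Q1, Q3, Q4 (k = 3).
Σσᵢ² = 1.32 + 0.98 + 1.69 = 3.99
total variance = 3.99 + 2 × 2.20 = 8.39
α (item deleted) = (3/2)·(1 − 3.99/8.39) = 0.787

Cronbach's α = 0.787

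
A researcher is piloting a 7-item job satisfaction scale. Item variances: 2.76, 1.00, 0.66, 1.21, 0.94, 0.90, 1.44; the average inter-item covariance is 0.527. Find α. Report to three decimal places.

ΣVar(i) = 2.76 + 1.00 + 0.66 + 1.21 + 0.94 + 0.90 + 1.44 = 8.91
Sum of the 21 distinct covariances = 21 × 0.527 = 11.067
Var(T) = ΣVar(i) + 2·Σcov = 8.91 + 2 × 11.067 = 31.044
α = (7/6)·(1 − 8.91/31.044) = 0.832

α = 0.832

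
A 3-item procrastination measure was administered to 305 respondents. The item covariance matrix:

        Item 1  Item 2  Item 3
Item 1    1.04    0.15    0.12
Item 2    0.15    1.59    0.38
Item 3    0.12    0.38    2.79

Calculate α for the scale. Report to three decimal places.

α = 0.290

Σσ²ᵢ = 1.04 + 1.59 + 2.79 = 5.42
Σ_{i<j} σ_ij = 0.65
Var(T) = 5.42 + 2 × 0.65 = 6.72
α = (k/(k−1))·(1 − Σσ²ᵢ/Var(T)) = (3/2)·(1 − 5.42/6.72) = 0.290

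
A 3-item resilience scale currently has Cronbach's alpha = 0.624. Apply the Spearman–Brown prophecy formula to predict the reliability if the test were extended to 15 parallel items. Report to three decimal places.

predicted reliability = 0.892

Length factor m = 15/3 = 5.0000
α' = m·α / (1 + (m−1)·α)
   = 15/3 × 0.624 / (1 + (15/3 − 1) × 0.624)
   = 3.1200 / 3.4960 = 0.892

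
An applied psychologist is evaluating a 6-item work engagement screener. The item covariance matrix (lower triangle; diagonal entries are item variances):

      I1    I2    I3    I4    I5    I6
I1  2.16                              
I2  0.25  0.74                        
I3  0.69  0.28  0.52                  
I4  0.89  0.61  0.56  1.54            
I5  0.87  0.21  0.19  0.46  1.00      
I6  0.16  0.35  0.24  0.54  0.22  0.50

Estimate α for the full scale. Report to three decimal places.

sum of item variances = 2.16 + 0.74 + 0.52 + 1.54 + 1.00 + 0.50 = 6.46
Sum of off-diagonal covariances = 6.52
σ²_total = 6.46 + 2 × 6.52 = 19.50
α = (k/(k−1))·(1 − sum of item variances/σ²_total) = (6/5)·(1 − 6.46/19.50) = 0.802

α = 0.802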